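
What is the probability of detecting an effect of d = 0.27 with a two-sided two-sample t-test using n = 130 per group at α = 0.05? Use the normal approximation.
Power ≈ 0.59

Power calculation (two-sample t-test, normal approximation):
z_β = d · √(n/2) - z_{α/2}
z_β = 0.27 · √(130/2) - 1.960
z_β = 0.27 · 8.062 - 1.960
z_β = 0.217

Power = Φ(z_β) = Φ(0.217) ≈ 0.586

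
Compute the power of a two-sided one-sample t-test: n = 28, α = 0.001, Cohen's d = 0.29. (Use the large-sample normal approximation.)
Power ≈ 0.04

Power calculation (one-sample t-test, normal approximation):
z_β = d · √n - z_{α/2}
z_β = 0.29 · √28 - 3.291
z_β = 0.29 · 5.292 - 3.291
z_β = -1.756

Power = Φ(z_β) = Φ(-1.756) ≈ 0.040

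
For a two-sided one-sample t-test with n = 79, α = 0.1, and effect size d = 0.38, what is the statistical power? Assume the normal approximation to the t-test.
Power ≈ 0.96

Power calculation (one-sample t-test, normal approximation):
z_β = d · √n - z_{α/2}
z_β = 0.38 · √79 - 1.645
z_β = 0.38 · 8.888 - 1.645
z_β = 1.733

Power = Φ(z_β) = Φ(1.733) ≈ 0.958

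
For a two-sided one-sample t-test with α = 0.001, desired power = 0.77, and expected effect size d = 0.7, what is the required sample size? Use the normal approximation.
n = 34

Sample size formula (one-sample t-test, normal approximation):
n = ((z_{α/2} + z_β) / d)²

z_{α/2} = 3.291 (for α = 0.001, two-sided)
z_β = 0.739 (for power = 0.77)
d = 0.7

n = ((3.291 + 0.739) / 0.7)²
n = (5.757)²
n ≈ 33.14
Round up to the next whole number: n = 34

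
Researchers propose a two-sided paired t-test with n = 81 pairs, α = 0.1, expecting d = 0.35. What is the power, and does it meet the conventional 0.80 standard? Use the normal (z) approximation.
Power ≈ 0.93; the study is adequately powered (power ≥ 0.80)

Power calculation (paired t-test, normal approximation):
z_β = d · √n - z_{α/2}
z_β = 0.35 · √81 - 1.645
z_β = 0.35 · 9.000 - 1.645
z_β = 1.505

Power = Φ(z_β) = Φ(1.505) ≈ 0.934

Effect size d = 0.35 is small by Cohen's convention (0.2/0.5/0.8).

Threshold: power ≥ 0.80 is conventionally adequate.
Power ≈ 0.93 → the study is adequately powered (power ≥ 0.80).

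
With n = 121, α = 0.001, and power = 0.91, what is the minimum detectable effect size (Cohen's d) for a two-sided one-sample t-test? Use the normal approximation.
d ≈ 0.42

Minimum detectable effect (one-sample t-test, normal approximation):
d = (z_{α/2} + z_β) / √n
d = (3.291 + 1.341) / √121
d = 4.631 / 11.000
d ≈ 0.42

By Cohen's convention (0.2 small / 0.5 medium / 0.8 large): small effect.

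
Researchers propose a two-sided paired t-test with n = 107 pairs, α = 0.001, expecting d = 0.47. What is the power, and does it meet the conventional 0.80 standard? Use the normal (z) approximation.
Power ≈ 0.94; the study is adequately powered (power ≥ 0.80)

Power calculation (paired t-test, normal approximation):
z_β = d · √n - z_{α/2}
z_β = 0.47 · √107 - 3.291
z_β = 0.47 · 10.344 - 3.291
z_β = 1.571

Power = Φ(z_β) = Φ(1.571) ≈ 0.942

Effect size d = 0.47 is small by Cohen's convention (0.2/0.5/0.8).

Threshold: power ≥ 0.80 is conventionally adequate.
Power ≈ 0.94 → the study is adequately powered (power ≥ 0.80).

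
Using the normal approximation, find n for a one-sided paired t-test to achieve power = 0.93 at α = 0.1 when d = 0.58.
n = 23 pairs

Sample size formula (paired t-test, normal approximation):
n = ((z_α + z_β) / d)²

z_α = 1.282 (for α = 0.1, one-sided)
z_β = 1.476 (for power = 0.93)
d = 0.58

n = ((1.282 + 1.476) / 0.58)²
n = (4.755)²
n ≈ 22.61
Round up to the next whole number: n = 23 pairs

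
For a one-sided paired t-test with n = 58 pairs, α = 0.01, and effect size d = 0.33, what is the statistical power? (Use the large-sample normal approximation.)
Power ≈ 0.57

Power calculation (paired t-test, normal approximation):
z_β = d · √n - z_α
z_β = 0.33 · √58 - 2.326
z_β = 0.33 · 7.616 - 2.326
z_β = 0.187

Power = Φ(z_β) = Φ(0.187) ≈ 0.574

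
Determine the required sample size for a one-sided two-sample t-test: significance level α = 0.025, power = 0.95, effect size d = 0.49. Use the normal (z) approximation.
n = 109 per group

Sample size formula (two-sample t-test, normal approximation):
n = 2 · ((z_α + z_β) / d)²

z_α = 1.960 (for α = 0.025, one-sided)
z_β = 1.645 (for power = 0.95)
d = 0.49

n = 2 · ((1.960 + 1.645) / 0.49)²
n = 2 · (7.357)²
n ≈ 108.25
Round up to the next whole number: n = 109 per group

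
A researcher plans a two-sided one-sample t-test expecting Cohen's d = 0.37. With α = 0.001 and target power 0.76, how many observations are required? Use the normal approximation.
n = 117

Sample size formula (one-sample t-test, normal approximation):
n = ((z_{α/2} + z_β) / d)²

z_{α/2} = 3.291 (for α = 0.001, two-sided)
z_β = 0.706 (for power = 0.76)
d = 0.37

n = ((3.291 + 0.706) / 0.37)²
n = (10.803)²
n ≈ 116.70
Round up to the next whole number: n = 117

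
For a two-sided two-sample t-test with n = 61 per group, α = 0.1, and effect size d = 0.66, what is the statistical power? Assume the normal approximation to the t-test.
Power ≈ 0.98

Power calculation (two-sample t-test, normal approximation):
z_β = d · √(n/2) - z_{α/2}
z_β = 0.66 · √(61/2) - 1.645
z_β = 0.66 · 5.523 - 1.645
z_β = 2.000

Power = Φ(z_β) = Φ(2.000) ≈ 0.977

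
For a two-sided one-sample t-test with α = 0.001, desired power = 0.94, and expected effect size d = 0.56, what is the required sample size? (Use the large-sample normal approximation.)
n = 75

Sample size formula (one-sample t-test, normal approximation):
n = ((z_{α/2} + z_β) / d)²

z_{α/2} = 3.291 (for α = 0.001, two-sided)
z_β = 1.555 (for power = 0.94)
d = 0.56

n = ((3.291 + 1.555) / 0.56)²
n = (8.654)²
n ≈ 74.89
Round up to the next whole number: n = 75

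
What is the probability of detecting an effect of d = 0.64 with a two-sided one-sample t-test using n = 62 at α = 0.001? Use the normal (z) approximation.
Power ≈ 0.96

Power calculation (one-sample t-test, normal approximation):
z_β = d · √n - z_{α/2}
z_β = 0.64 · √62 - 3.291
z_β = 0.64 · 7.874 - 3.291
z_β = 1.749

Power = Φ(z_β) = Φ(1.749) ≈ 0.960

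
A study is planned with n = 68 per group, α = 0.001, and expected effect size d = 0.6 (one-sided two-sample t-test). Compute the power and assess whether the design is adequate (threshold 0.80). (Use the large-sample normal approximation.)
Power ≈ 0.66; the study is underpowered (power < 0.80)

Power calculation (two-sample t-test, normal approximation):
z_β = d · √(n/2) - z_α
z_β = 0.6 · √(68/2) - 3.090
z_β = 0.6 · 5.831 - 3.090
z_β = 0.408

Power = Φ(z_β) = Φ(0.408) ≈ 0.658

Effect size d = 0.6 is medium by Cohen's convention (0.2/0.5/0.8).

Threshold: power ≥ 0.80 is conventionally adequate.
Power ≈ 0.66 → the study is underpowered (power < 0.80).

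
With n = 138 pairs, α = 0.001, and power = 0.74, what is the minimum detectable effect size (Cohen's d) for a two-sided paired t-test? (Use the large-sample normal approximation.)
d ≈ 0.33

Minimum detectable effect (paired t-test, normal approximation):
d = (z_{α/2} + z_β) / √n
d = (3.291 + 0.643) / √138
d = 3.934 / 11.747
d ≈ 0.33

By Cohen's convention (0.2 small / 0.5 medium / 0.8 large): small effect.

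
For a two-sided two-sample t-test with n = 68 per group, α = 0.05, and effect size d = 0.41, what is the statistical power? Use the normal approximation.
Power ≈ 0.67

Power calculation (two-sample t-test, normal approximation):
z_β = d · √(n/2) - z_{α/2}
z_β = 0.41 · √(68/2) - 1.960
z_β = 0.41 · 5.831 - 1.960
z_β = 0.431

Power = Φ(z_β) = Φ(0.431) ≈ 0.667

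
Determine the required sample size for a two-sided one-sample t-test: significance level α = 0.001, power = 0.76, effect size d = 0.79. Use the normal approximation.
n = 26

Sample size formula (one-sample t-test, normal approximation):
n = ((z_{α/2} + z_β) / d)²

z_{α/2} = 3.291 (for α = 0.001, two-sided)
z_β = 0.706 (for power = 0.76)
d = 0.79

n = ((3.291 + 0.706) / 0.79)²
n = (5.059)²
n ≈ 25.59
Round up to the next whole number: n = 26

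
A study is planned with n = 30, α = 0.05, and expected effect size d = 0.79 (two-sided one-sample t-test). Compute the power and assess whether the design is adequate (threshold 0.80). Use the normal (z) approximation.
Power ≈ 0.99; the study is adequately powered (power ≥ 0.80)

Power calculation (one-sample t-test, normal approximation):
z_β = d · √n - z_{α/2}
z_β = 0.79 · √30 - 1.960
z_β = 0.79 · 5.477 - 1.960
z_β = 2.367

Power = Φ(z_β) = Φ(2.367) ≈ 0.991

Effect size d = 0.79 is medium by Cohen's convention (0.2/0.5/0.8).

Threshold: power ≥ 0.80 is conventionally adequate.
Power ≈ 0.99 → the study is adequately powered (power ≥ 0.80).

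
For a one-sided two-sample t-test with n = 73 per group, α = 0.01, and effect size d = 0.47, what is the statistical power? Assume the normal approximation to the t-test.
Power ≈ 0.70

Power calculation (two-sample t-test, normal approximation):
z_β = d · √(n/2) - z_α
z_β = 0.47 · √(73/2) - 2.326
z_β = 0.47 · 6.042 - 2.326
z_β = 0.513

Power = Φ(z_β) = Φ(0.513) ≈ 0.696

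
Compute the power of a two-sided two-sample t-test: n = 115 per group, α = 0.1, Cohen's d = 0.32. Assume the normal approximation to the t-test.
Power ≈ 0.78

Power calculation (two-sample t-test, normal approximation):
z_β = d · √(n/2) - z_{α/2}
z_β = 0.32 · √(115/2) - 1.645
z_β = 0.32 · 7.583 - 1.645
z_β = 0.782

Power = Φ(z_β) = Φ(0.782) ≈ 0.783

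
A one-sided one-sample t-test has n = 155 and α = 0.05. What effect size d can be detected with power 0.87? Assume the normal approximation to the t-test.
d ≈ 0.22

Minimum detectable effect (one-sample t-test, normal approximation):
d = (z_α + z_β) / √n
d = (1.645 + 1.126) / √155
d = 2.771 / 12.450
d ≈ 0.22

By Cohen's convention (0.2 small / 0.5 medium / 0.8 large): small effect.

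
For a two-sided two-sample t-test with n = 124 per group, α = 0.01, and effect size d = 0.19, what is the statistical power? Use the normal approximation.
Power ≈ 0.14

Power calculation (two-sample t-test, normal approximation):
z_β = d · √(n/2) - z_{α/2}
z_β = 0.19 · √(124/2) - 2.576
z_β = 0.19 · 7.874 - 2.576
z_β = -1.080

Power = Φ(z_β) = Φ(-1.080) ≈ 0.140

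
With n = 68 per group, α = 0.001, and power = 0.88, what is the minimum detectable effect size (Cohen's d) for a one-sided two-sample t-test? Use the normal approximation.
d ≈ 0.73

Minimum detectable effect (two-sample t-test, normal approximation):
d = (z_α + z_β) / √(n/2)
d = (3.090 + 1.175) / √(68/2)
d = 4.265 / 5.831
d ≈ 0.73

By Cohen's convention (0.2 small / 0.5 medium / 0.8 large): medium effect.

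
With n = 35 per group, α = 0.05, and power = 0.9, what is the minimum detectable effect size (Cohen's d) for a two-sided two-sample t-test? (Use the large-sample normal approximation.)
d ≈ 0.77

Minimum detectable effect (two-sample t-test, normal approximation):
d = (z_{α/2} + z_β) / √(n/2)
d = (1.960 + 1.282) / √(35/2)
d = 3.242 / 4.183
d ≈ 0.77

By Cohen's convention (0.2 small / 0.5 medium / 0.8 large): medium effect.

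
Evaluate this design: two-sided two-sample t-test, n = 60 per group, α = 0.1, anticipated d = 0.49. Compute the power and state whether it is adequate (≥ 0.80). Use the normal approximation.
Power ≈ 0.85; the study is adequately powered (power ≥ 0.80)

Power calculation (two-sample t-test, normal approximation):
z_β = d · √(n/2) - z_{α/2}
z_β = 0.49 · √(60/2) - 1.645
z_β = 0.49 · 5.477 - 1.645
z_β = 1.039

Power = Φ(z_β) = Φ(1.039) ≈ 0.851

Effect size d = 0.49 is small by Cohen's convention (0.2/0.5/0.8).

Threshold: power ≥ 0.80 is conventionally adequate.
Power ≈ 0.85 → the study is adequately powered (power ≥ 0.80).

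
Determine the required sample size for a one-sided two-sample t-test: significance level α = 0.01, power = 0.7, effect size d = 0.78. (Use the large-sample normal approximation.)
n = 27 per group

Sample size formula (two-sample t-test, normal approximation):
n = 2 · ((z_α + z_β) / d)²

z_α = 2.326 (for α = 0.01, one-sided)
z_β = 0.524 (for power = 0.7)
d = 0.78

n = 2 · ((2.326 + 0.524) / 0.78)²
n = 2 · (3.654)²
n ≈ 26.70
Round up to the next whole number: n = 27 per group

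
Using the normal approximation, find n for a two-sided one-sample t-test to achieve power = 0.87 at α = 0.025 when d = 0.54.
n = 39

Sample size formula (one-sample t-test, normal approximation):
n = ((z_{α/2} + z_β) / d)²

z_{α/2} = 2.241 (for α = 0.025, two-sided)
z_β = 1.126 (for power = 0.87)
d = 0.54

n = ((2.241 + 1.126) / 0.54)²
n = (6.235)²
n ≈ 38.88
Round up to the next whole number: n = 39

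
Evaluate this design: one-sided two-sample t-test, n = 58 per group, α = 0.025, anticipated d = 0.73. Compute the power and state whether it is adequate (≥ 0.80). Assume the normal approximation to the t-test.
Power ≈ 0.98; the study is adequately powered (power ≥ 0.80)

Power calculation (two-sample t-test, normal approximation):
z_β = d · √(n/2) - z_α
z_β = 0.73 · √(58/2) - 1.960
z_β = 0.73 · 5.385 - 1.960
z_β = 1.971

Power = Φ(z_β) = Φ(1.971) ≈ 0.976

Effect size d = 0.73 is medium by Cohen's convention (0.2/0.5/0.8).

Threshold: power ≥ 0.80 is conventionally adequate.
Power ≈ 0.98 → the study is adequately powered (power ≥ 0.80).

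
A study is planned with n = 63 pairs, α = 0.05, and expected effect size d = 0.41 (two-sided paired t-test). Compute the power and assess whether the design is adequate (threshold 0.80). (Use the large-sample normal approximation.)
Power ≈ 0.90; the study is adequately powered (power ≥ 0.80)

Power calculation (paired t-test, normal approximation):
z_β = d · √n - z_{α/2}
z_β = 0.41 · √63 - 1.960
z_β = 0.41 · 7.937 - 1.960
z_β = 1.294

Power = Φ(z_β) = Φ(1.294) ≈ 0.902

Effect size d = 0.41 is small by Cohen's convention (0.2/0.5/0.8).

Threshold: power ≥ 0.80 is conventionally adequate.
Power ≈ 0.90 → the study is adequately powered (power ≥ 0.80).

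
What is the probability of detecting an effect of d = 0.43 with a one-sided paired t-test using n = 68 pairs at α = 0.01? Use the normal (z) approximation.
Power ≈ 0.89

Power calculation (paired t-test, normal approximation):
z_β = d · √n - z_α
z_β = 0.43 · √68 - 2.326
z_β = 0.43 · 8.246 - 2.326
z_β = 1.220

Power = Φ(z_β) = Φ(1.220) ≈ 0.889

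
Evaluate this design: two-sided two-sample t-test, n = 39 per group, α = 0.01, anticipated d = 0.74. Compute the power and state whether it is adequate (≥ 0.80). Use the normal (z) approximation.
Power ≈ 0.76; the study is underpowered (power < 0.80)

Power calculation (two-sample t-test, normal approximation):
z_β = d · √(n/2) - z_{α/2}
z_β = 0.74 · √(39/2) - 2.576
z_β = 0.74 · 4.416 - 2.576
z_β = 0.692

Power = Φ(z_β) = Φ(0.692) ≈ 0.756

Effect size d = 0.74 is medium by Cohen's convention (0.2/0.5/0.8).

Threshold: power ≥ 0.80 is conventionally adequate.
Power ≈ 0.76 → the study is underpowered (power < 0.80).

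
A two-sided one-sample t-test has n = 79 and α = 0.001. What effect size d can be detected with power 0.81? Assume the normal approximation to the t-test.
d ≈ 0.47

Minimum detectable effect (one-sample t-test, normal approximation):
d = (z_{α/2} + z_β) / √n
d = (3.291 + 0.878) / √79
d = 4.168 / 8.888
d ≈ 0.47

By Cohen's convention (0.2 small / 0.5 medium / 0.8 large): small effect.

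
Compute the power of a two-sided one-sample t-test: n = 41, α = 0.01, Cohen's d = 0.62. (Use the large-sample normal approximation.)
Power ≈ 0.92

Power calculation (one-sample t-test, normal approximation):
z_β = d · √n - z_{α/2}
z_β = 0.62 · √41 - 2.576
z_β = 0.62 · 6.403 - 2.576
z_β = 1.394

Power = Φ(z_β) = Φ(1.394) ≈ 0.918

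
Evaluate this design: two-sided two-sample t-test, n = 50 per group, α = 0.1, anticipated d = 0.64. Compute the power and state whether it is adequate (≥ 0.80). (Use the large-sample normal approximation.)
Power ≈ 0.94; the study is adequately powered (power ≥ 0.80)

Power calculation (two-sample t-test, normal approximation):
z_β = d · √(n/2) - z_{α/2}
z_β = 0.64 · √(50/2) - 1.645
z_β = 0.64 · 5.000 - 1.645
z_β = 1.555

Power = Φ(z_β) = Φ(1.555) ≈ 0.940

Effect size d = 0.64 is medium by Cohen's convention (0.2/0.5/0.8).

Threshold: power ≥ 0.80 is conventionally adequate.
Power ≈ 0.94 → the study is adequately powered (power ≥ 0.80).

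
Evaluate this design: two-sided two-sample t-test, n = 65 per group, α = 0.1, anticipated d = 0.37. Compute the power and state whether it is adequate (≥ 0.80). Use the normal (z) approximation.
Power ≈ 0.68; the study is underpowered (power < 0.80)

Power calculation (two-sample t-test, normal approximation):
z_β = d · √(n/2) - z_{α/2}
z_β = 0.37 · √(65/2) - 1.645
z_β = 0.37 · 5.701 - 1.645
z_β = 0.464

Power = Φ(z_β) = Φ(0.464) ≈ 0.679

Effect size d = 0.37 is small by Cohen's convention (0.2/0.5/0.8).

Threshold: power ≥ 0.80 is conventionally adequate.
Power ≈ 0.68 → the study is underpowered (power < 0.80).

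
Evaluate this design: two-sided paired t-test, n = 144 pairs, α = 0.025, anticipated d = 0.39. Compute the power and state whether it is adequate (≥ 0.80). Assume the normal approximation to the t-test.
Power ≈ 0.99; the study is adequately powered (power ≥ 0.80)

Power calculation (paired t-test, normal approximation):
z_β = d · √n - z_{α/2}
z_β = 0.39 · √144 - 2.241
z_β = 0.39 · 12.000 - 2.241
z_β = 2.439

Power = Φ(z_β) = Φ(2.439) ≈ 0.993

Effect size d = 0.39 is small by Cohen's convention (0.2/0.5/0.8).

Threshold: power ≥ 0.80 is conventionally adequate.
Power ≈ 0.99 → the study is adequately powered (power ≥ 0.80).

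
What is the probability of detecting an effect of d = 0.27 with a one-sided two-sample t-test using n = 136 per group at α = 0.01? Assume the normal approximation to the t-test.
Power ≈ 0.46

Power calculation (two-sample t-test, normal approximation):
z_β = d · √(n/2) - z_α
z_β = 0.27 · √(136/2) - 2.326
z_β = 0.27 · 8.246 - 2.326
z_β = -0.100

Power = Φ(z_β) = Φ(-0.100) ≈ 0.460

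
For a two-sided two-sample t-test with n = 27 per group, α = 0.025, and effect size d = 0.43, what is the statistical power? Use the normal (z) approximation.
Power ≈ 0.25

Power calculation (two-sample t-test, normal approximation):
z_β = d · √(n/2) - z_{α/2}
z_β = 0.43 · √(27/2) - 2.241
z_β = 0.43 · 3.674 - 2.241
z_β = -0.661

Power = Φ(z_β) = Φ(-0.661) ≈ 0.254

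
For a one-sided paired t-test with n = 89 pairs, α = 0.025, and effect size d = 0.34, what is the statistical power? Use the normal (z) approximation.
Power ≈ 0.89

Power calculation (paired t-test, normal approximation):
z_β = d · √n - z_α
z_β = 0.34 · √89 - 1.960
z_β = 0.34 · 9.434 - 1.960
z_β = 1.248

Power = Φ(z_β) = Φ(1.248) ≈ 0.894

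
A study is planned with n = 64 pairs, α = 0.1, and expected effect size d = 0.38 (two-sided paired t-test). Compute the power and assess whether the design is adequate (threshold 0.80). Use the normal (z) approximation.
Power ≈ 0.92; the study is adequately powered (power ≥ 0.80)

Power calculation (paired t-test, normal approximation):
z_β = d · √n - z_{α/2}
z_β = 0.38 · √64 - 1.645
z_β = 0.38 · 8.000 - 1.645
z_β = 1.395

Power = Φ(z_β) = Φ(1.395) ≈ 0.919

Effect size d = 0.38 is small by Cohen's convention (0.2/0.5/0.8).

Threshold: power ≥ 0.80 is conventionally adequate.
Power ≈ 0.92 → the study is adequately powered (power ≥ 0.80).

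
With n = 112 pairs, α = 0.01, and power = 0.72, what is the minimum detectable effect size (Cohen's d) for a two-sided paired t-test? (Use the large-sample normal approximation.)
d ≈ 0.30

Minimum detectable effect (paired t-test, normal approximation):
d = (z_{α/2} + z_β) / √n
d = (2.576 + 0.583) / √112
d = 3.159 / 10.583
d ≈ 0.30

By Cohen's convention (0.2 small / 0.5 medium / 0.8 large): small effect.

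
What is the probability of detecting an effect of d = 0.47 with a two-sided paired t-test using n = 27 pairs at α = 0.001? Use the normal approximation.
Power ≈ 0.20

Power calculation (paired t-test, normal approximation):
z_β = d · √n - z_{α/2}
z_β = 0.47 · √27 - 3.291
z_β = 0.47 · 5.196 - 3.291
z_β = -0.848

Power = Φ(z_β) = Φ(-0.848) ≈ 0.198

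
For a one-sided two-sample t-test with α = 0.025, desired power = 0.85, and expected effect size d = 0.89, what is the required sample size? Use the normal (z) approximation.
n = 23 per group

Sample size formula (two-sample t-test, normal approximation):
n = 2 · ((z_α + z_β) / d)²

z_α = 1.960 (for α = 0.025, one-sided)
z_β = 1.036 (for power = 0.85)
d = 0.89

n = 2 · ((1.960 + 1.036) / 0.89)²
n = 2 · (3.366)²
n ≈ 22.66
Round up to the next whole number: n = 23 per group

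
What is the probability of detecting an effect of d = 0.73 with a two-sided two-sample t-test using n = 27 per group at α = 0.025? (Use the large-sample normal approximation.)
Power ≈ 0.67

Power calculation (two-sample t-test, normal approximation):
z_β = d · √(n/2) - z_{α/2}
z_β = 0.73 · √(27/2) - 2.241
z_β = 0.73 · 3.674 - 2.241
z_β = 0.441

Power = Φ(z_β) = Φ(0.441) ≈ 0.670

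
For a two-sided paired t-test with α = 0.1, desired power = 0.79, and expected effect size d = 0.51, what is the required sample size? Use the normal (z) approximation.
n = 24 pairs

Sample size formula (paired t-test, normal approximation):
n = ((z_{α/2} + z_β) / d)²

z_{α/2} = 1.645 (for α = 0.1, two-sided)
z_β = 0.806 (for power = 0.79)
d = 0.51

n = ((1.645 + 0.806) / 0.51)²
n = (4.806)²
n ≈ 23.10
Round up to the next whole number: n = 24 pairs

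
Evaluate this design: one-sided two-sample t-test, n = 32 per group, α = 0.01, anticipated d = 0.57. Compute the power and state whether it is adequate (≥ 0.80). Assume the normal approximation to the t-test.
Power ≈ 0.48; the study is underpowered (power < 0.80)

Power calculation (two-sample t-test, normal approximation):
z_β = d · √(n/2) - z_α
z_β = 0.57 · √(32/2) - 2.326
z_β = 0.57 · 4.000 - 2.326
z_β = -0.046

Power = Φ(z_β) = Φ(-0.046) ≈ 0.482

Effect size d = 0.57 is medium by Cohen's convention (0.2/0.5/0.8).

Threshold: power ≥ 0.80 is conventionally adequate.
Power ≈ 0.48 → the study is underpowered (power < 0.80).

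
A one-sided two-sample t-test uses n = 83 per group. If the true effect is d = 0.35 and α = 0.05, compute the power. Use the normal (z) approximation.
Power ≈ 0.73

Power calculation (two-sample t-test, normal approximation):
z_β = d · √(n/2) - z_α
z_β = 0.35 · √(83/2) - 1.645
z_β = 0.35 · 6.442 - 1.645
z_β = 0.610

Power = Φ(z_β) = Φ(0.610) ≈ 0.729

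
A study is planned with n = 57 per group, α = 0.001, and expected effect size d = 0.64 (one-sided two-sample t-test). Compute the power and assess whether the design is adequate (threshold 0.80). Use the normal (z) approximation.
Power ≈ 0.63; the study is underpowered (power < 0.80)

Power calculation (two-sample t-test, normal approximation):
z_β = d · √(n/2) - z_α
z_β = 0.64 · √(57/2) - 3.090
z_β = 0.64 · 5.339 - 3.090
z_β = 0.326

Power = Φ(z_β) = Φ(0.326) ≈ 0.628

Effect size d = 0.64 is medium by Cohen's convention (0.2/0.5/0.8).

Threshold: power ≥ 0.80 is conventionally adequate.
Power ≈ 0.63 → the study is underpowered (power < 0.80).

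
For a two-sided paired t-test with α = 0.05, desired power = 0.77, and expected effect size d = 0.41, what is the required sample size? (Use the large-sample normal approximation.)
n = 44 pairs

Sample size formula (paired t-test, normal approximation):
n = ((z_{α/2} + z_β) / d)²

z_{α/2} = 1.960 (for α = 0.05, two-sided)
z_β = 0.739 (for power = 0.77)
d = 0.41

n = ((1.960 + 0.739) / 0.41)²
n = (6.583)²
n ≈ 43.34
Round up to the next whole number: n = 44 pairs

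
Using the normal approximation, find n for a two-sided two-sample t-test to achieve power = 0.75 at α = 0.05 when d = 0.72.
n = 27 per group

Sample size formula (two-sample t-test, normal approximation):
n = 2 · ((z_{α/2} + z_β) / d)²

z_{α/2} = 1.960 (for α = 0.05, two-sided)
z_β = 0.674 (for power = 0.75)
d = 0.72

n = 2 · ((1.960 + 0.674) / 0.72)²
n = 2 · (3.658)²
n ≈ 26.76
Round up to the next whole number: n = 27 per group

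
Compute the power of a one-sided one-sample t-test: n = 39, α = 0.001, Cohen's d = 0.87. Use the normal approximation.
Power ≈ 0.99

Power calculation (one-sample t-test, normal approximation):
z_β = d · √n - z_α
z_β = 0.87 · √39 - 3.090
z_β = 0.87 · 6.245 - 3.090
z_β = 2.343

Power = Φ(z_β) = Φ(2.343) ≈ 0.990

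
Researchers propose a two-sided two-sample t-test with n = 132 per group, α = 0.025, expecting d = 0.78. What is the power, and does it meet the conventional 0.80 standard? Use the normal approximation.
Power ≈ 1.00; the study is adequately powered (power ≥ 0.80)

Power calculation (two-sample t-test, normal approximation):
z_β = d · √(n/2) - z_{α/2}
z_β = 0.78 · √(132/2) - 2.241
z_β = 0.78 · 8.124 - 2.241
z_β = 4.095

Power = Φ(z_β) = Φ(4.095) ≈ 1.000

Effect size d = 0.78 is medium by Cohen's convention (0.2/0.5/0.8).

Threshold: power ≥ 0.80 is conventionally adequate.
Power ≈ 1.00 → the study is adequately powered (power ≥ 0.80).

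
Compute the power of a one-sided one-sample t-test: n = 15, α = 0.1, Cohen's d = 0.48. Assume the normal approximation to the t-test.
Power ≈ 0.72

Power calculation (one-sample t-test, normal approximation):
z_β = d · √n - z_α
z_β = 0.48 · √15 - 1.282
z_β = 0.48 · 3.873 - 1.282
z_β = 0.577

Power = Φ(z_β) = Φ(0.577) ≈ 0.718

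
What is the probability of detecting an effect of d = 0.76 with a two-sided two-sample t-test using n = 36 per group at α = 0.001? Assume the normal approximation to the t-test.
Power ≈ 0.47

Power calculation (two-sample t-test, normal approximation):
z_β = d · √(n/2) - z_{α/2}
z_β = 0.76 · √(36/2) - 3.291
z_β = 0.76 · 4.243 - 3.291
z_β = -0.066

Power = Φ(z_β) = Φ(-0.066) ≈ 0.474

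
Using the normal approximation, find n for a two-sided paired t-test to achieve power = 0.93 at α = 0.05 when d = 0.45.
n = 59 pairs

Sample size formula (paired t-test, normal approximation):
n = ((z_{α/2} + z_β) / d)²

z_{α/2} = 1.960 (for α = 0.05, two-sided)
z_β = 1.476 (for power = 0.93)
d = 0.45

n = ((1.960 + 1.476) / 0.45)²
n = (7.636)²
n ≈ 58.31
Round up to the next whole number: n = 59 pairs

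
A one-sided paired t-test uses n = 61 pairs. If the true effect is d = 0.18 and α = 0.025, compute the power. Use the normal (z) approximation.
Power ≈ 0.29

Power calculation (paired t-test, normal approximation):
z_β = d · √n - z_α
z_β = 0.18 · √61 - 1.960
z_β = 0.18 · 7.810 - 1.960
z_β = -0.554

Power = Φ(z_β) = Φ(-0.554) ≈ 0.290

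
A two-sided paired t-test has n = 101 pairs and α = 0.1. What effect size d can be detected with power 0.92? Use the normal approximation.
d ≈ 0.30

Minimum detectable effect (paired t-test, normal approximation):
d = (z_{α/2} + z_β) / √n
d = (1.645 + 1.405) / √101
d = 3.050 / 10.050
d ≈ 0.30

By Cohen's convention (0.2 small / 0.5 medium / 0.8 large): small effect.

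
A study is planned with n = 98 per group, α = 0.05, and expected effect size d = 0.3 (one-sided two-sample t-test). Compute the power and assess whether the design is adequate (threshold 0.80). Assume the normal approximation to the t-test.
Power ≈ 0.68; the study is underpowered (power < 0.80)

Power calculation (two-sample t-test, normal approximation):
z_β = d · √(n/2) - z_α
z_β = 0.3 · √(98/2) - 1.645
z_β = 0.3 · 7.000 - 1.645
z_β = 0.455

Power = Φ(z_β) = Φ(0.455) ≈ 0.675

Effect size d = 0.3 is small by Cohen's convention (0.2/0.5/0.8).

Threshold: power ≥ 0.80 is conventionally adequate.
Power ≈ 0.68 → the study is underpowered (power < 0.80).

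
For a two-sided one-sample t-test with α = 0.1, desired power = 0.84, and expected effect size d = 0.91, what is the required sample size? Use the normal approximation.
n = 9

Sample size formula (one-sample t-test, normal approximation):
n = ((z_{α/2} + z_β) / d)²

z_{α/2} = 1.645 (for α = 0.1, two-sided)
z_β = 0.994 (for power = 0.84)
d = 0.91

n = ((1.645 + 0.994) / 0.91)²
n = (2.900)²
n ≈ 8.41
Round up to the next whole number: n = 9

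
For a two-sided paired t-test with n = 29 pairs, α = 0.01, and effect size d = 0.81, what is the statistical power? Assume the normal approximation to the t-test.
Power ≈ 0.96

Power calculation (paired t-test, normal approximation):
z_β = d · √n - z_{α/2}
z_β = 0.81 · √29 - 2.576
z_β = 0.81 · 5.385 - 2.576
z_β = 1.786

Power = Φ(z_β) = Φ(1.786) ≈ 0.963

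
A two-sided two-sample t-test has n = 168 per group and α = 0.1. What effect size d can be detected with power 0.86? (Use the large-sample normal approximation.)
d ≈ 0.30

Minimum detectable effect (two-sample t-test, normal approximation):
d = (z_{α/2} + z_β) / √(n/2)
d = (1.645 + 1.080) / √(168/2)
d = 2.725 / 9.165
d ≈ 0.30

By Cohen's convention (0.2 small / 0.5 medium / 0.8 large): small effect.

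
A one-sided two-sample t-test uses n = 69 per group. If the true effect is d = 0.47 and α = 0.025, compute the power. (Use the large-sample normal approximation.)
Power ≈ 0.79

Power calculation (two-sample t-test, normal approximation):
z_β = d · √(n/2) - z_α
z_β = 0.47 · √(69/2) - 1.960
z_β = 0.47 · 5.874 - 1.960
z_β = 0.801

Power = Φ(z_β) = Φ(0.801) ≈ 0.788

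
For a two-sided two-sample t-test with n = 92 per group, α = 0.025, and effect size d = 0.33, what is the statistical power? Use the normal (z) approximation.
Power ≈ 0.50

Power calculation (two-sample t-test, normal approximation):
z_β = d · √(n/2) - z_{α/2}
z_β = 0.33 · √(92/2) - 2.241
z_β = 0.33 · 6.782 - 2.241
z_β = -0.003

Power = Φ(z_β) = Φ(-0.003) ≈ 0.499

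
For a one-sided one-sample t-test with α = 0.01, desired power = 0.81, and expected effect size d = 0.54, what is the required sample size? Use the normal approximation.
n = 36

Sample size formula (one-sample t-test, normal approximation):
n = ((z_α + z_β) / d)²

z_α = 2.326 (for α = 0.01, one-sided)
z_β = 0.878 (for power = 0.81)
d = 0.54

n = ((2.326 + 0.878) / 0.54)²
n = (5.933)²
n ≈ 35.20
Round up to the next whole number: n = 36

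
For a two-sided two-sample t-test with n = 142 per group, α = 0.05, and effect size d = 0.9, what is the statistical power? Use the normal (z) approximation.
Power ≈ 1.00

Power calculation (two-sample t-test, normal approximation):
z_β = d · √(n/2) - z_{α/2}
z_β = 0.9 · √(142/2) - 1.960
z_β = 0.9 · 8.426 - 1.960
z_β = 5.624

Power = Φ(z_β) = Φ(5.624) ≈ 1.000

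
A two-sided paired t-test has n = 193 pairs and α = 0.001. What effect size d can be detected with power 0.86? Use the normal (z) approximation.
d ≈ 0.31

Minimum detectable effect (paired t-test, normal approximation):
d = (z_{α/2} + z_β) / √n
d = (3.291 + 1.080) / √193
d = 4.371 / 13.892
d ≈ 0.31

By Cohen's convention (0.2 small / 0.5 medium / 0.8 large): small effect.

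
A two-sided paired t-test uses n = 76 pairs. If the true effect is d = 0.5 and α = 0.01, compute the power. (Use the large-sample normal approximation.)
Power ≈ 0.96

Power calculation (paired t-test, normal approximation):
z_β = d · √n - z_{α/2}
z_β = 0.5 · √76 - 2.576
z_β = 0.5 · 8.718 - 2.576
z_β = 1.783

Power = Φ(z_β) = Φ(1.783) ≈ 0.963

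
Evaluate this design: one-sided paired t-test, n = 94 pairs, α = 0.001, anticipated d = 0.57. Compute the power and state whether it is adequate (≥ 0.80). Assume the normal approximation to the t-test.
Power ≈ 0.99; the study is adequately powered (power ≥ 0.80)

Power calculation (paired t-test, normal approximation):
z_β = d · √n - z_α
z_β = 0.57 · √94 - 3.090
z_β = 0.57 · 9.695 - 3.090
z_β = 2.436

Power = Φ(z_β) = Φ(2.436) ≈ 0.993

Effect size d = 0.57 is medium by Cohen's convention (0.2/0.5/0.8).

Threshold: power ≥ 0.80 is conventionally adequate.
Power ≈ 0.99 → the study is adequately powered (power ≥ 0.80).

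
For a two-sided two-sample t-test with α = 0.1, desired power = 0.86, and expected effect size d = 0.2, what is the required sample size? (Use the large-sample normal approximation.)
n = 372 per group

Sample size formula (two-sample t-test, normal approximation):
n = 2 · ((z_{α/2} + z_β) / d)²

z_{α/2} = 1.645 (for α = 0.1, two-sided)
z_β = 1.080 (for power = 0.86)
d = 0.2

n = 2 · ((1.645 + 1.080) / 0.2)²
n = 2 · (13.625)²
n ≈ 371.28
Round up to the next whole number: n = 372 per group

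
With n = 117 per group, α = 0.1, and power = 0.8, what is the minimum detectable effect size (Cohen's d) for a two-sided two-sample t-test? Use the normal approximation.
d ≈ 0.33

Minimum detectable effect (two-sample t-test, normal approximation):
d = (z_{α/2} + z_β) / √(n/2)
d = (1.645 + 0.842) / √(117/2)
d = 2.486 / 7.649
d ≈ 0.33

By Cohen's convention (0.2 small / 0.5 medium / 0.8 large): small effect.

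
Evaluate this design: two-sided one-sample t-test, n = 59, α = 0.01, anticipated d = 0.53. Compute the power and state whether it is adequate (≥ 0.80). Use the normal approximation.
Power ≈ 0.93; the study is adequately powered (power ≥ 0.80)

Power calculation (one-sample t-test, normal approximation):
z_β = d · √n - z_{α/2}
z_β = 0.53 · √59 - 2.576
z_β = 0.53 · 7.681 - 2.576
z_β = 1.495

Power = Φ(z_β) = Φ(1.495) ≈ 0.933

Effect size d = 0.53 is medium by Cohen's convention (0.2/0.5/0.8).

Threshold: power ≥ 0.80 is conventionally adequate.
Power ≈ 0.93 → the study is adequately powered (power ≥ 0.80).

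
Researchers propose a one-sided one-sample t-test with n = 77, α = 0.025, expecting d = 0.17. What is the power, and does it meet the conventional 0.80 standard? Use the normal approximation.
Power ≈ 0.32; the study is underpowered (power < 0.80)

Power calculation (one-sample t-test, normal approximation):
z_β = d · √n - z_α
z_β = 0.17 · √77 - 1.960
z_β = 0.17 · 8.775 - 1.960
z_β = -0.468

Power = Φ(z_β) = Φ(-0.468) ≈ 0.320

Effect size d = 0.17 is very small by Cohen's convention (0.2/0.5/0.8).

Threshold: power ≥ 0.80 is conventionally adequate.
Power ≈ 0.32 → the study is underpowered (power < 0.80).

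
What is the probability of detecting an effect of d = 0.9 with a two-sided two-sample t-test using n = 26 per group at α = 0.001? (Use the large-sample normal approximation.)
Power ≈ 0.48

Power calculation (two-sample t-test, normal approximation):
z_β = d · √(n/2) - z_{α/2}
z_β = 0.9 · √(26/2) - 3.291
z_β = 0.9 · 3.606 - 3.291
z_β = -0.046

Power = Φ(z_β) = Φ(-0.046) ≈ 0.482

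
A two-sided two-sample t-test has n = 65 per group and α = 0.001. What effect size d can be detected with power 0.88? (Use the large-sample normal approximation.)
d ≈ 0.78

Minimum detectable effect (two-sample t-test, normal approximation):
d = (z_{α/2} + z_β) / √(n/2)
d = (3.291 + 1.175) / √(65/2)
d = 4.466 / 5.701
d ≈ 0.78

By Cohen's convention (0.2 small / 0.5 medium / 0.8 large): medium effect.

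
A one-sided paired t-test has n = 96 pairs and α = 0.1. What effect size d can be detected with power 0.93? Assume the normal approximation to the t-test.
d ≈ 0.28

Minimum detectable effect (paired t-test, normal approximation):
d = (z_α + z_β) / √n
d = (1.282 + 1.476) / √96
d = 2.757 / 9.798
d ≈ 0.28

By Cohen's convention (0.2 small / 0.5 medium / 0.8 large): small effect.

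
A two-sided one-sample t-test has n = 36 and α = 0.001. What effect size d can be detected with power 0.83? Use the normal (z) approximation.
d ≈ 0.71

Minimum detectable effect (one-sample t-test, normal approximation):
d = (z_{α/2} + z_β) / √n
d = (3.291 + 0.954) / √36
d = 4.245 / 6.000
d ≈ 0.71

By Cohen's convention (0.2 small / 0.5 medium / 0.8 large): medium effect.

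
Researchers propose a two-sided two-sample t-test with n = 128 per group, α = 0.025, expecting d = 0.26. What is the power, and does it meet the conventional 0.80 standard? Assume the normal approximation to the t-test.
Power ≈ 0.44; the study is underpowered (power < 0.80)

Power calculation (two-sample t-test, normal approximation):
z_β = d · √(n/2) - z_{α/2}
z_β = 0.26 · √(128/2) - 2.241
z_β = 0.26 · 8.000 - 2.241
z_β = -0.161

Power = Φ(z_β) = Φ(-0.161) ≈ 0.436

Effect size d = 0.26 is small by Cohen's convention (0.2/0.5/0.8).

Threshold: power ≥ 0.80 is conventionally adequate.
Power ≈ 0.44 → the study is underpowered (power < 0.80).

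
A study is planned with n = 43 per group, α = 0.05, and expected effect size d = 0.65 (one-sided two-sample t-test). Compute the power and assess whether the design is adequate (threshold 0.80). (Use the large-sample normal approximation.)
Power ≈ 0.91; the study is adequately powered (power ≥ 0.80)

Power calculation (two-sample t-test, normal approximation):
z_β = d · √(n/2) - z_α
z_β = 0.65 · √(43/2) - 1.645
z_β = 0.65 · 4.637 - 1.645
z_β = 1.369

Power = Φ(z_β) = Φ(1.369) ≈ 0.915

Effect size d = 0.65 is medium by Cohen's convention (0.2/0.5/0.8).

Threshold: power ≥ 0.80 is conventionally adequate.
Power ≈ 0.91 → the study is adequately powered (power ≥ 0.80).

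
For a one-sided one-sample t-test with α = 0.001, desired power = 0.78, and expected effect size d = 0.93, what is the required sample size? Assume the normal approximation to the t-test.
n = 18

Sample size formula (one-sample t-test, normal approximation):
n = ((z_α + z_β) / d)²

z_α = 3.090 (for α = 0.001, one-sided)
z_β = 0.772 (for power = 0.78)
d = 0.93

n = ((3.090 + 0.772) / 0.93)²
n = (4.153)²
n ≈ 17.25
Round up to the next whole number: n = 18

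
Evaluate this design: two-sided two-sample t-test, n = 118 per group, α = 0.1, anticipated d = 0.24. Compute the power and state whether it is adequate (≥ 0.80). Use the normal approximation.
Power ≈ 0.58; the study is underpowered (power < 0.80)

Power calculation (two-sample t-test, normal approximation):
z_β = d · √(n/2) - z_{α/2}
z_β = 0.24 · √(118/2) - 1.645
z_β = 0.24 · 7.681 - 1.645
z_β = 0.199

Power = Φ(z_β) = Φ(0.199) ≈ 0.579

Effect size d = 0.24 is small by Cohen's convention (0.2/0.5/0.8).

Threshold: power ≥ 0.80 is conventionally adequate.
Power ≈ 0.58 → the study is underpowered (power < 0.80).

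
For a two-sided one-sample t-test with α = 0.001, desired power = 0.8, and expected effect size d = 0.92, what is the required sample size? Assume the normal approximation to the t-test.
n = 21

Sample size formula (one-sample t-test, normal approximation):
n = ((z_{α/2} + z_β) / d)²

z_{α/2} = 3.291 (for α = 0.001, two-sided)
z_β = 0.842 (for power = 0.8)
d = 0.92

n = ((3.291 + 0.842) / 0.92)²
n = (4.492)²
n ≈ 20.18
Round up to the next whole number: n = 21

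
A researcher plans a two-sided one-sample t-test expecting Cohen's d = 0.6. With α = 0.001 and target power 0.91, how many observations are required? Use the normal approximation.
n = 60

Sample size formula (one-sample t-test, normal approximation):
n = ((z_{α/2} + z_β) / d)²

z_{α/2} = 3.291 (for α = 0.001, two-sided)
z_β = 1.341 (for power = 0.91)
d = 0.6

n = ((3.291 + 1.341) / 0.6)²
n = (7.720)²
n ≈ 59.60
Round up to the next whole number: n = 60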